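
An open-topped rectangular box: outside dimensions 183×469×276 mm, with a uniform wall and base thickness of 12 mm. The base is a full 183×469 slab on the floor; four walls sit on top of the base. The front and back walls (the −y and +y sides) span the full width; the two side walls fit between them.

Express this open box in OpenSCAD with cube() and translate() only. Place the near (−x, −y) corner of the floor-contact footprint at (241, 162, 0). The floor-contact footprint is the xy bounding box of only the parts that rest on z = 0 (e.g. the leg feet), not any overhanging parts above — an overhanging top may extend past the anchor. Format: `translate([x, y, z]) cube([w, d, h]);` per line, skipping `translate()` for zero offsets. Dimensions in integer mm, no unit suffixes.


translate([241, 162, 0]) cube([183, 469, 12]);
translate([241, 162, 12]) cube([183, 12, 264]);
translate([241, 619, 12]) cube([183, 12, 264]);
translate([241, 174, 12]) cube([12, 445, 264]);
translate([412, 174, 12]) cube([12, 445, 264]);


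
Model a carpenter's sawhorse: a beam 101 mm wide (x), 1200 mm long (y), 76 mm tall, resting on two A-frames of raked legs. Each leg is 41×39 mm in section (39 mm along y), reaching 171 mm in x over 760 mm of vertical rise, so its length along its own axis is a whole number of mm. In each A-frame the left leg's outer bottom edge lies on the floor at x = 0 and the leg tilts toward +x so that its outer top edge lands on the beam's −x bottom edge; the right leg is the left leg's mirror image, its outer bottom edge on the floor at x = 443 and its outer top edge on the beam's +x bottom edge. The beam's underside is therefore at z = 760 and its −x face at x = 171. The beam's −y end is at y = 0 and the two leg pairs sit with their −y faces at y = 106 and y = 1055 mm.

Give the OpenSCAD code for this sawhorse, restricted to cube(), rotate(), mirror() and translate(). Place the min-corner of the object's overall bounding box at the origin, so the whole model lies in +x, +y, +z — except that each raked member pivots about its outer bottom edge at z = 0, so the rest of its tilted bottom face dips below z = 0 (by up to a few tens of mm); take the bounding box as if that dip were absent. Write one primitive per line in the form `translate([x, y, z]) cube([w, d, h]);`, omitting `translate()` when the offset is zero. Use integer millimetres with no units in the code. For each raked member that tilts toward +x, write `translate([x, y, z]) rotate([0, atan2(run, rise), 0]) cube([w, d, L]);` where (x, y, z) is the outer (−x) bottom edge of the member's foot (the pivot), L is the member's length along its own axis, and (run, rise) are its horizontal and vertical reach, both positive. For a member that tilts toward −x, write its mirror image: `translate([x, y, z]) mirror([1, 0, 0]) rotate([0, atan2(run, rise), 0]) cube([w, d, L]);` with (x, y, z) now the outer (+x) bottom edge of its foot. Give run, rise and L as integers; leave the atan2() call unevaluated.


translate([171, 0, 760]) cube([101, 1200, 76]);
translate([0, 106, 0]) rotate([0, atan2(171, 760), 0]) cube([41, 39, 779]);
translate([443, 106, 0]) mirror([1, 0, 0]) rotate([0, atan2(171, 760), 0]) cube([41, 39, 779]);
translate([0, 1055, 0]) rotate([0, atan2(171, 760), 0]) cube([41, 39, 779]);
translate([443, 1055, 0]) mirror([1, 0, 0]) rotate([0, atan2(171, 760), 0]) cube([41, 39, 779]);


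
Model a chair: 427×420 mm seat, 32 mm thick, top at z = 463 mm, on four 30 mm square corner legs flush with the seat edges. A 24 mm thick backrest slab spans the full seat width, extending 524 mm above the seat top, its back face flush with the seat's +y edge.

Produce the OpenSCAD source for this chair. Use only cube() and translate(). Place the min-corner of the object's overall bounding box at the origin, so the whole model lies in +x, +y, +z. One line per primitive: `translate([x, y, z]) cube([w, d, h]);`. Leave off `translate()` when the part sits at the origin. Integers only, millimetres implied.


translate([0, 0, 431]) cube([427, 420, 32]);
cube([30, 30, 431]);
translate([397, 0, 0]) cube([30, 30, 431]);
translate([0, 390, 0]) cube([30, 30, 431]);
translate([397, 390, 0]) cube([30, 30, 431]);
translate([0, 396, 463]) cube([427, 24, 524]);


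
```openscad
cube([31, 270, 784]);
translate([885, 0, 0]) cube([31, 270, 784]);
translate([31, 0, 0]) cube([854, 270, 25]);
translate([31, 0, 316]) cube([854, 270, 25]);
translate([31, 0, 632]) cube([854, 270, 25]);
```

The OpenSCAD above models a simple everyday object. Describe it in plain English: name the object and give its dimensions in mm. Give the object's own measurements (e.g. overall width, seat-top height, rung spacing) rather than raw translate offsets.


An open bookshelf. Two side panels, each 31 mm thick, 270 mm deep and 784 mm tall, stand 916 mm apart (outside-to-outside). Between them sit 3 shelves, each 25 mm thick and 270 mm deep, spanning the full gap between the sides. The bottom shelf rests on the floor (its underside at z = 0) and the clear gap between one shelf's top and the next shelf's underside is 291 mm.


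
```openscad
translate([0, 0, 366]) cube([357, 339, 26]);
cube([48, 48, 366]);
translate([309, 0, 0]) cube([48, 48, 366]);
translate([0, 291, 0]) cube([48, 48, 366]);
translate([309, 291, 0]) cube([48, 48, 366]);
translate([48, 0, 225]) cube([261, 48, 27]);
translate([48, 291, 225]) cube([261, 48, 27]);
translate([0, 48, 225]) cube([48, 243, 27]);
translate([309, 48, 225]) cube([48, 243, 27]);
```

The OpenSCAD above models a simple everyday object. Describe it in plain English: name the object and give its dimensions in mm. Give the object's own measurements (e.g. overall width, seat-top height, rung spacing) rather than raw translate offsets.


A four-legged stool. The seat is a 357×339×26 mm slab whose top surface is at z = 392 mm; four square legs, each 48×48 mm in cross-section, run from the floor (z = 0) to the underside of the seat, each flush with a corner of the seat. Four stretchers, 48 mm wide and 27 mm tall, connect adjacent legs with their undersides at z = 225 mm, each running between the inner faces of the legs it joins and aligned with the legs' outer faces on the other axis.


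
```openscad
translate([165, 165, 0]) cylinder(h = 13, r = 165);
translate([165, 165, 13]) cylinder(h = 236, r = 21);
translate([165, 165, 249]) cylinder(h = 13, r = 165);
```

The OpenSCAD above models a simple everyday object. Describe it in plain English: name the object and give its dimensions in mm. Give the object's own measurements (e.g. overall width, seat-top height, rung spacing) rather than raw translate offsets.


A spool: two coaxial disc flanges of radius 165 mm and thickness 13 mm, joined by a core cylinder of radius 21 mm and height 236 mm. The lower flange rests on z = 0 and the three cylinders share a vertical axis.


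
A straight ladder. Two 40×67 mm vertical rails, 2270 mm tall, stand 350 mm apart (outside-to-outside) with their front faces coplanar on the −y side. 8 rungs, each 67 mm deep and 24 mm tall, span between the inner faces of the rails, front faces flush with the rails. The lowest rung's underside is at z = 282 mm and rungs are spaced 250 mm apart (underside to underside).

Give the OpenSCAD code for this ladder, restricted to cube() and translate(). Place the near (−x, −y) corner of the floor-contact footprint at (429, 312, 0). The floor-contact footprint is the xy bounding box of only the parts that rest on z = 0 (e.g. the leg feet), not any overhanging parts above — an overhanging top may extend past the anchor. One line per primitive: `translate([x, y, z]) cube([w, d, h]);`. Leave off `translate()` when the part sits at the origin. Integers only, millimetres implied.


translate([429, 312, 0]) cube([40, 67, 2270]);
translate([739, 312, 0]) cube([40, 67, 2270]);
translate([469, 312, 282]) cube([270, 67, 24]);
translate([469, 312, 532]) cube([270, 67, 24]);
translate([469, 312, 782]) cube([270, 67, 24]);
translate([469, 312, 1032]) cube([270, 67, 24]);
translate([469, 312, 1282]) cube([270, 67, 24]);
translate([469, 312, 1532]) cube([270, 67, 24]);
translate([469, 312, 1782]) cube([270, 67, 24]);
translate([469, 312, 2032]) cube([270, 67, 24]);


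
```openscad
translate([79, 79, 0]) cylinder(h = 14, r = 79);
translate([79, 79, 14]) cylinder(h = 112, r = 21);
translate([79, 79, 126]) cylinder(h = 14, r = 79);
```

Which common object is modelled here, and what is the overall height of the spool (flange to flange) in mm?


A spool. The overall height is 140 mm.

Three coaxial cylinders, large–small–large — a spool. Two 14 mm flanges and a 112 mm core give 14 + 112 + 14 = 140 mm.


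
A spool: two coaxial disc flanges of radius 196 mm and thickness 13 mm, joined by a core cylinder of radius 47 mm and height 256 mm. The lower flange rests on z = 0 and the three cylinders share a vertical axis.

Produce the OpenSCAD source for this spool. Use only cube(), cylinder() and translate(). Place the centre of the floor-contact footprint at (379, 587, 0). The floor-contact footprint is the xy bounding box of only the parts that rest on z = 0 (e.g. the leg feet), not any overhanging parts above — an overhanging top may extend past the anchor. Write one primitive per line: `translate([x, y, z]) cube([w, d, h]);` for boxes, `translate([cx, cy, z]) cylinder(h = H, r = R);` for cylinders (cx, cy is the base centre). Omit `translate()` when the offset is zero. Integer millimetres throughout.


translate([379, 587, 0]) cylinder(h = 13, r = 196);
translate([379, 587, 13]) cylinder(h = 256, r = 47);
translate([379, 587, 269]) cylinder(h = 13, r = 196);


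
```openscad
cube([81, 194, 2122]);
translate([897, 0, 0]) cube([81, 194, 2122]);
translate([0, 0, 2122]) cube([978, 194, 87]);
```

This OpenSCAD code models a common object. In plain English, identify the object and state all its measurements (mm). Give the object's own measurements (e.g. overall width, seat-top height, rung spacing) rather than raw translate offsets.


A door frame. The clear opening is 816 mm wide and 2122 mm high. Two 81 mm wide jambs, 194 mm deep, stand either side of the opening from the floor to the top of the opening. A 87 mm thick head sits across the top of both jambs, spanning the full outside width of the frame.


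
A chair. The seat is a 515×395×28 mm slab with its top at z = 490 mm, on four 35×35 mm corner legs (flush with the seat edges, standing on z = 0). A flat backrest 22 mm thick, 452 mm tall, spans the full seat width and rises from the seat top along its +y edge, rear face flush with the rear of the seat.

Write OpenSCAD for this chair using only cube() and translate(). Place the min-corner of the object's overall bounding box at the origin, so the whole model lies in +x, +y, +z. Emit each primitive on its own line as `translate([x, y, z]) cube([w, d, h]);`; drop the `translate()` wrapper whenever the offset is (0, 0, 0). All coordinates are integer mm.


translate([0, 0, 462]) cube([515, 395, 28]);
cube([35, 35, 462]);
translate([480, 0, 0]) cube([35, 35, 462]);
translate([0, 360, 0]) cube([35, 35, 462]);
translate([480, 360, 0]) cube([35, 35, 462]);
translate([0, 373, 490]) cube([515, 22, 452]);


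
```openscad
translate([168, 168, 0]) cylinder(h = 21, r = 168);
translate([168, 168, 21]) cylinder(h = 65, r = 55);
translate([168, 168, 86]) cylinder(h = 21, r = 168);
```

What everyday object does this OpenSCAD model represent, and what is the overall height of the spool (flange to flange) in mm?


A spool. The overall height is 107 mm.

Three coaxial cylinders, large–small–large — a spool. Two 21 mm flanges and a 65 mm core give 21 + 65 + 21 = 107 mm.


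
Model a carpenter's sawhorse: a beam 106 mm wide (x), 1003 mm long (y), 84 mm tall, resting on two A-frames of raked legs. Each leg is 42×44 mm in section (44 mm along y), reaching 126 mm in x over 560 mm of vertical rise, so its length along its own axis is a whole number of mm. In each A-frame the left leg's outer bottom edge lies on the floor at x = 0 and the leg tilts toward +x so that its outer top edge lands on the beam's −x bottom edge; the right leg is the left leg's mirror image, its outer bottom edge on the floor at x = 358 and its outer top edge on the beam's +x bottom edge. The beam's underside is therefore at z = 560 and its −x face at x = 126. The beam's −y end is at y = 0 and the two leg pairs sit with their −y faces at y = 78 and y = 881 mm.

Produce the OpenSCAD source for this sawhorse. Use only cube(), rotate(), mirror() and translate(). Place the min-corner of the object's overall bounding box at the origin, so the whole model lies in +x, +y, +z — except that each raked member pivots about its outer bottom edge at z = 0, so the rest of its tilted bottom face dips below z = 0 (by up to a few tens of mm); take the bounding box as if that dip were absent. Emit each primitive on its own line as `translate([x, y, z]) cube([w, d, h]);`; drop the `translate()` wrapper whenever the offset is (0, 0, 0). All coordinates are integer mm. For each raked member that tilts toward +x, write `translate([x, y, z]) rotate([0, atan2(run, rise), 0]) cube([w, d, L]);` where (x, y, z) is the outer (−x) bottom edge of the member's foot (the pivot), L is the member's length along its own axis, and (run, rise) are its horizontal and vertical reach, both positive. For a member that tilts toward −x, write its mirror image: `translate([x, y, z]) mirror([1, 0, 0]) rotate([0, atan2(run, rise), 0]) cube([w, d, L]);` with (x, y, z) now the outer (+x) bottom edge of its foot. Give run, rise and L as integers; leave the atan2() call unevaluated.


// leg length = √(126² + 560²) = 574
// right-leg outer foot x = 2·126 + 106 = 358
// beam min-corner = (126, 0, 560)
translate([126, 0, 560]) cube([106, 1003, 84]);
translate([0, 78, 0]) rotate([0, atan2(126, 560), 0]) cube([42, 44, 574]);
translate([358, 78, 0]) mirror([1, 0, 0]) rotate([0, atan2(126, 560), 0]) cube([42, 44, 574]);
translate([0, 881, 0]) rotate([0, atan2(126, 560), 0]) cube([42, 44, 574]);
translate([358, 881, 0]) mirror([1, 0, 0]) rotate([0, atan2(126, 560), 0]) cube([42, 44, 574]);


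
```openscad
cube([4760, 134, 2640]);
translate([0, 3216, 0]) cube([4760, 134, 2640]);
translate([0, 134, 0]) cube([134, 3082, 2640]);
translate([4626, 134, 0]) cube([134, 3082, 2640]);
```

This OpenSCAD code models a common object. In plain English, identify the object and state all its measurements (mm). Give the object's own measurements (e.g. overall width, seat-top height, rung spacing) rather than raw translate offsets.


The wall frame of a small rectangular building: four walls, each 2640 mm tall and 134 mm thick, enclosing a footprint 4760 mm (x) by 3350 mm (y) outside-to-outside, with no floor or roof. The front and back walls (the −y and +y sides) span the full width; the two side walls fit between them.


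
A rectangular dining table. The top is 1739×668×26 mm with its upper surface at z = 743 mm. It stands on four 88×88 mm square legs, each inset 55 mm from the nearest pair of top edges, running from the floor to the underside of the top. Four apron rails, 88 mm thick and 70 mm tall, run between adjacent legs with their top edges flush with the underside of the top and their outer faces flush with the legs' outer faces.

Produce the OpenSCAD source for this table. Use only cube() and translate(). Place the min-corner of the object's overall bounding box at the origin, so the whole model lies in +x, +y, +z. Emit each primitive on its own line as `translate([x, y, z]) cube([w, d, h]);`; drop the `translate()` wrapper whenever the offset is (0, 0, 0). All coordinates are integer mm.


// leg_h = 743 - 26 = 717
// apron z = 717 - 70 = 647
translate([0, 0, 717]) cube([1739, 668, 26]);
translate([55, 55, 0]) cube([88, 88, 717]);
translate([1596, 55, 0]) cube([88, 88, 717]);
translate([55, 525, 0]) cube([88, 88, 717]);
translate([1596, 525, 0]) cube([88, 88, 717]);
translate([143, 55, 647]) cube([1453, 88, 70]);
translate([143, 525, 647]) cube([1453, 88, 70]);
translate([55, 143, 647]) cube([88, 382, 70]);
translate([1596, 143, 647]) cube([88, 382, 70]);


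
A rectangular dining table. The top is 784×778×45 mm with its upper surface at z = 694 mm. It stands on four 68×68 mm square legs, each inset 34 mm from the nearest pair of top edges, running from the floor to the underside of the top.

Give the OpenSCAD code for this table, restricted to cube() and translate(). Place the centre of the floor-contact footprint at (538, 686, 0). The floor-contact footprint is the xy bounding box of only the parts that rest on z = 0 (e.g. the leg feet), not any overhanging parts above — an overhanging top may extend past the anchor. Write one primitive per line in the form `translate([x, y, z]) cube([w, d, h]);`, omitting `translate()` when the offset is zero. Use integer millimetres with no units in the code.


translate([146, 297, 649]) cube([784, 778, 45]);
translate([180, 331, 0]) cube([68, 68, 649]);
translate([828, 331, 0]) cube([68, 68, 649]);
translate([180, 973, 0]) cube([68, 68, 649]);
translate([828, 973, 0]) cube([68, 68, 649]);


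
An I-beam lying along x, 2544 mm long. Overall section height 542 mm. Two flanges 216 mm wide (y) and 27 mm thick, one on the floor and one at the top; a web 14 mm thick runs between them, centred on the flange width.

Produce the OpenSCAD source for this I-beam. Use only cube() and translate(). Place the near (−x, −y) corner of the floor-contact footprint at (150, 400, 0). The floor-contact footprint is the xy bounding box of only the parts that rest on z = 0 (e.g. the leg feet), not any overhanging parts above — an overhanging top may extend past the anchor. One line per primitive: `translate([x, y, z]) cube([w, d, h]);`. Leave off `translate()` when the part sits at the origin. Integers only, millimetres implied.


translate([150, 400, 0]) cube([2544, 216, 27]);
translate([150, 501, 27]) cube([2544, 14, 488]);
translate([150, 400, 515]) cube([2544, 216, 27]);


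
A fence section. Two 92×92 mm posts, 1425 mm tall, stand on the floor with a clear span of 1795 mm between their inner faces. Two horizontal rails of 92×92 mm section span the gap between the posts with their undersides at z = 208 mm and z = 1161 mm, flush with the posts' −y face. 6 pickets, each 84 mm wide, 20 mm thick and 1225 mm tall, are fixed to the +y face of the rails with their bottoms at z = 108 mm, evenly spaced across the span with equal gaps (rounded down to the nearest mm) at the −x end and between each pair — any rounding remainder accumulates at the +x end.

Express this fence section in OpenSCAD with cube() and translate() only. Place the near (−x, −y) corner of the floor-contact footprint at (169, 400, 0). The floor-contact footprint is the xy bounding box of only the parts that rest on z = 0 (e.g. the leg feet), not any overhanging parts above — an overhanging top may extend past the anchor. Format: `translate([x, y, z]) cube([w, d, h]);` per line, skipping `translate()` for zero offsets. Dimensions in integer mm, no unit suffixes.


translate([169, 400, 0]) cube([92, 92, 1425]);
translate([2056, 400, 0]) cube([92, 92, 1425]);
translate([261, 400, 208]) cube([1795, 92, 92]);
translate([261, 400, 1161]) cube([1795, 92, 92]);
translate([445, 492, 108]) cube([84, 20, 1225]);
translate([713, 492, 108]) cube([84, 20, 1225]);
translate([981, 492, 108]) cube([84, 20, 1225]);
translate([1249, 492, 108]) cube([84, 20, 1225]);
translate([1517, 492, 108]) cube([84, 20, 1225]);
translate([1785, 492, 108]) cube([84, 20, 1225]);


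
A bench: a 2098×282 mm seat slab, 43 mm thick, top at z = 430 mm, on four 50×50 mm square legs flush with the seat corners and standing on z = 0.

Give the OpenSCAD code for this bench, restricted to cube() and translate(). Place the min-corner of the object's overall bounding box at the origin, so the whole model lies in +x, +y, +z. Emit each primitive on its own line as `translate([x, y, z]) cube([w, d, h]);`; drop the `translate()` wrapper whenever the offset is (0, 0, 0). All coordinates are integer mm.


// leg_h = 430 − 43 = 387
translate([0, 0, 387]) cube([2098, 282, 43]);
cube([50, 50, 387]);
translate([0, 232, 0]) cube([50, 50, 387]);
translate([2048, 0, 0]) cube([50, 50, 387]);
translate([2048, 232, 0]) cube([50, 50, 387]);


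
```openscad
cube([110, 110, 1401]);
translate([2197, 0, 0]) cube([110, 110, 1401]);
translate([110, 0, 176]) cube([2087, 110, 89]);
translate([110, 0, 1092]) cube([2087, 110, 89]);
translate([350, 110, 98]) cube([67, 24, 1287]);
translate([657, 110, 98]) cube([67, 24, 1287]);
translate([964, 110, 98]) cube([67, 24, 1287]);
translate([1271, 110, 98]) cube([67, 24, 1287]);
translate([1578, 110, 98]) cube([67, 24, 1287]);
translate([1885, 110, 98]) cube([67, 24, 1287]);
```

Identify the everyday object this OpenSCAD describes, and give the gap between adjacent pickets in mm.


A fence section. The picket gap is 240 mm.

Two posts, two rails, 6 pickets — a fence section. Span 2087 mm holds 6 pickets of 67 mm with 7 equal gaps: ⌊(2087 − 6·67) / 7⌋ = 240 mm.


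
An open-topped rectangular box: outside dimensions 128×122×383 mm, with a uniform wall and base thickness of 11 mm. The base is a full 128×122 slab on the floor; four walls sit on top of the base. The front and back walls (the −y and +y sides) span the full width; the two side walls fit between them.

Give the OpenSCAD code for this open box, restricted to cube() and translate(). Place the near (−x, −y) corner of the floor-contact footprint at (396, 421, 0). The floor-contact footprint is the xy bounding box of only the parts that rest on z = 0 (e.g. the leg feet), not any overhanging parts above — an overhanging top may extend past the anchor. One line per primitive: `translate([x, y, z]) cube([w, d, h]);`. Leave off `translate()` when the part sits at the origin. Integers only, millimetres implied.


translate([396, 421, 0]) cube([128, 122, 11]);
translate([396, 421, 11]) cube([128, 11, 372]);
translate([396, 532, 11]) cube([128, 11, 372]);
translate([396, 432, 11]) cube([11, 100, 372]);
translate([513, 432, 11]) cube([11, 100, 372]);


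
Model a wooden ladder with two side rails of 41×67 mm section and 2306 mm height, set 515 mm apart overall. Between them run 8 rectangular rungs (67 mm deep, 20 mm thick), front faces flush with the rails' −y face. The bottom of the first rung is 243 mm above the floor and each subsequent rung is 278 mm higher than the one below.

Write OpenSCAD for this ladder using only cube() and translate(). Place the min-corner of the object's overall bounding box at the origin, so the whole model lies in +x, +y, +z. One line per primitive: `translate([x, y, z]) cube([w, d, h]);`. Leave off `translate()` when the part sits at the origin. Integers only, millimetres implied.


// rung span = 515 - 2*41 = 433
// rung[k] z = 243 + k*278
cube([41, 67, 2306]);
translate([474, 0, 0]) cube([41, 67, 2306]);
translate([41, 0, 243]) cube([433, 67, 20]);
translate([41, 0, 521]) cube([433, 67, 20]);
translate([41, 0, 799]) cube([433, 67, 20]);
translate([41, 0, 1077]) cube([433, 67, 20]);
translate([41, 0, 1355]) cube([433, 67, 20]);
translate([41, 0, 1633]) cube([433, 67, 20]);
translate([41, 0, 1911]) cube([433, 67, 20]);
translate([41, 0, 2189]) cube([433, 67, 20]);


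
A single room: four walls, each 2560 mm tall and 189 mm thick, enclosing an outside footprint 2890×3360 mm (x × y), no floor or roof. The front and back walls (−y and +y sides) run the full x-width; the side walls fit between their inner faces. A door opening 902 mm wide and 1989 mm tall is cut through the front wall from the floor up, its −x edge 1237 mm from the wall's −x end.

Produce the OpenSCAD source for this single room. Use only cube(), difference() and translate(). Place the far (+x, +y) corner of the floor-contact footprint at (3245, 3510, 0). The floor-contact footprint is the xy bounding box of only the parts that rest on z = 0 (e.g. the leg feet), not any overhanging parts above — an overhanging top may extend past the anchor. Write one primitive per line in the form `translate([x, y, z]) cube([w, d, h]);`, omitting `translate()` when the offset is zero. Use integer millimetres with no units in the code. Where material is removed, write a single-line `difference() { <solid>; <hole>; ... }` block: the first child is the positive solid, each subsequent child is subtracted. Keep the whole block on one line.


difference() { translate([355, 150, 0]) cube([2890, 189, 2560]); translate([1592, 150, 0]) cube([902, 189, 1989]); }
translate([355, 3321, 0]) cube([2890, 189, 2560]);
translate([355, 339, 0]) cube([189, 2982, 2560]);
translate([3056, 339, 0]) cube([189, 2982, 2560]);


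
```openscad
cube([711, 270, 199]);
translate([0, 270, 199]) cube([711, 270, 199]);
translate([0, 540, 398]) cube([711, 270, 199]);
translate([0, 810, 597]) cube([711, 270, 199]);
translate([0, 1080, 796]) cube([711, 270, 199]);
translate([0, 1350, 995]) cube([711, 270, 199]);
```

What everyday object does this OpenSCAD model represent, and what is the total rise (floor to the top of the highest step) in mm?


A staircase. The total rise is 1194 mm.

6 identical blocks, each offset up and back from the previous — a staircase. Each step is 199 mm tall and there are 6 of them, so the total rise is 6 × 199 = 1194 mm.


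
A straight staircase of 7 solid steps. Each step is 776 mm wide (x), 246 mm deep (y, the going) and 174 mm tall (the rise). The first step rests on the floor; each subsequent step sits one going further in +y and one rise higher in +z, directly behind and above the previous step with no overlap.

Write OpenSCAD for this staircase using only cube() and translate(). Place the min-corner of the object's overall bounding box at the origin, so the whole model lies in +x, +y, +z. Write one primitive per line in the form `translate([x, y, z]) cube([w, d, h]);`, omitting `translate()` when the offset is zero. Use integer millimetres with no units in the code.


cube([776, 246, 174]);
translate([0, 246, 174]) cube([776, 246, 174]);
translate([0, 492, 348]) cube([776, 246, 174]);
translate([0, 738, 522]) cube([776, 246, 174]);
translate([0, 984, 696]) cube([776, 246, 174]);
translate([0, 1230, 870]) cube([776, 246, 174]);
translate([0, 1476, 1044]) cube([776, 246, 174]);


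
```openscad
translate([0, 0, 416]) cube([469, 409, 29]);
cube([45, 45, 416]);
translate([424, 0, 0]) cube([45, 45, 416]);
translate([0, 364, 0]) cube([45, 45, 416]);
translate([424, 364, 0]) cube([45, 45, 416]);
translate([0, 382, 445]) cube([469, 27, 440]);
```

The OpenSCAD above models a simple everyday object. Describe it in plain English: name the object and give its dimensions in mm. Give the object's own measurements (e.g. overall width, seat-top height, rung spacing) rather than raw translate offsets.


A chair. The seat is a 469×409×29 mm slab with its top at z = 445 mm, on four 45×45 mm corner legs (flush with the seat edges, standing on z = 0). A flat backrest 27 mm thick, 440 mm tall, spans the full seat width and rises from the seat top along its +y edge, rear face flush with the rear of the seat.


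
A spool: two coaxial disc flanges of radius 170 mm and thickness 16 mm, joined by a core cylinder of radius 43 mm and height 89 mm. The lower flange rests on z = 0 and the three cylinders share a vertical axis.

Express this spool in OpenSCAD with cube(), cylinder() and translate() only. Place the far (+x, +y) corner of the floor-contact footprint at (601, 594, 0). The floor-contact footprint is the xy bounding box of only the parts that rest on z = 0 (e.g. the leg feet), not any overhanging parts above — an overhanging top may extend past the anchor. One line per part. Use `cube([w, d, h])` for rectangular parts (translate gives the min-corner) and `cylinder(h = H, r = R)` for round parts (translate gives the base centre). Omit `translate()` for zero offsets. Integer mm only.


translate([431, 424, 0]) cylinder(h = 16, r = 170);
translate([431, 424, 16]) cylinder(h = 89, r = 43);
translate([431, 424, 105]) cylinder(h = 16, r = 170);


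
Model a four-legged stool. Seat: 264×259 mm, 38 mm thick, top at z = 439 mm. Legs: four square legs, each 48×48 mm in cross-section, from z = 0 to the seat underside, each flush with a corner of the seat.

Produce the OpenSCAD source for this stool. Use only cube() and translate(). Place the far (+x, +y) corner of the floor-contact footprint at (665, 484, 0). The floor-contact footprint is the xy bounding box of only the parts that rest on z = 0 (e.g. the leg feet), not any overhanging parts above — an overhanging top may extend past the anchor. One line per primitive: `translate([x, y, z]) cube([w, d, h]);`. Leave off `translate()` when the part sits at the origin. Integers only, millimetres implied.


// leg_h = 439 - 38 = 401
translate([401, 225, 401]) cube([264, 259, 38]);
translate([401, 225, 0]) cube([48, 48, 401]);
translate([617, 225, 0]) cube([48, 48, 401]);
translate([401, 436, 0]) cube([48, 48, 401]);
translate([617, 436, 0]) cube([48, 48, 401]);


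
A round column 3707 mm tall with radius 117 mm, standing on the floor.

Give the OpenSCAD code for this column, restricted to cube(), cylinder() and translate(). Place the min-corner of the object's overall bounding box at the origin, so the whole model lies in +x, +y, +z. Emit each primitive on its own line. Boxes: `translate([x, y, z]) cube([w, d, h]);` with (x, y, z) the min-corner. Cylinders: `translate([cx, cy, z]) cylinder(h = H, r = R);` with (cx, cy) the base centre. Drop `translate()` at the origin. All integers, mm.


translate([117, 117, 0]) cylinder(h = 3707, r = 117);


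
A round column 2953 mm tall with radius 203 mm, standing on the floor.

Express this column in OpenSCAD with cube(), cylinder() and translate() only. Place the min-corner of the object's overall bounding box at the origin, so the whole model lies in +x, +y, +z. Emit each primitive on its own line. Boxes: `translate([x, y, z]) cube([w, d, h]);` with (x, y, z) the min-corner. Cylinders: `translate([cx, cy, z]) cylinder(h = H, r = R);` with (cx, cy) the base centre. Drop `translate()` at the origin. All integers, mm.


translate([203, 203, 0]) cylinder(h = 2953, r = 203);


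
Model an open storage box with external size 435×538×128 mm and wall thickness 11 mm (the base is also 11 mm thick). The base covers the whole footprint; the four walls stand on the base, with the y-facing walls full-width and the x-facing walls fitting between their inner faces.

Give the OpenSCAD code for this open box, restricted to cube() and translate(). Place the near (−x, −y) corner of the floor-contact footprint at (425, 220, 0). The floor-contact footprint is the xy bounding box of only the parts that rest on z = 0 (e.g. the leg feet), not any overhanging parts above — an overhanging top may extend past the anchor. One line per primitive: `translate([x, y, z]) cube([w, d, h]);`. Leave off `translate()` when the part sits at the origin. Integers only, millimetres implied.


translate([425, 220, 0]) cube([435, 538, 11]);
translate([425, 220, 11]) cube([435, 11, 117]);
translate([425, 747, 11]) cube([435, 11, 117]);
translate([425, 231, 11]) cube([11, 516, 117]);
translate([849, 231, 11]) cube([11, 516, 117]);


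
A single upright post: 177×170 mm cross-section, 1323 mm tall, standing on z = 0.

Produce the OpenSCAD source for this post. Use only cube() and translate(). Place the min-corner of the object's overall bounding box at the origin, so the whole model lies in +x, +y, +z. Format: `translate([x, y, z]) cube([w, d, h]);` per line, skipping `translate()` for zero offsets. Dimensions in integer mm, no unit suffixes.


cube([177, 170, 1323]);


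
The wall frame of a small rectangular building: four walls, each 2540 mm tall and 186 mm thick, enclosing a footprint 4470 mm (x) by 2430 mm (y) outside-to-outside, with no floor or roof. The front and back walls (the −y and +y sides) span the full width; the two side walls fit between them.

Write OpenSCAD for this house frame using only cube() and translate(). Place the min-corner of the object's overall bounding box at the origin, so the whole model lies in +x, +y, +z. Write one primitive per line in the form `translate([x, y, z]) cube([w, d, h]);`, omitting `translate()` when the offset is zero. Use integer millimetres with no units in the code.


cube([4470, 186, 2540]);
translate([0, 2244, 0]) cube([4470, 186, 2540]);
translate([0, 186, 0]) cube([186, 2058, 2540]);
translate([4284, 186, 0]) cube([186, 2058, 2540]);


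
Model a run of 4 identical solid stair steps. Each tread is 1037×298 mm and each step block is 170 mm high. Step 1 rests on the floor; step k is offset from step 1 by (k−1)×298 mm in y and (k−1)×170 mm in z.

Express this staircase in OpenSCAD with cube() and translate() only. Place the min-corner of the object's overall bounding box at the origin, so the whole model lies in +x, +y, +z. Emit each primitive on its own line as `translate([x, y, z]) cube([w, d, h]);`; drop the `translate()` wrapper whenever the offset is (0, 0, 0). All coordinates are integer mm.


cube([1037, 298, 170]);
translate([0, 298, 170]) cube([1037, 298, 170]);
translate([0, 596, 340]) cube([1037, 298, 170]);
translate([0, 894, 510]) cube([1037, 298, 170]);


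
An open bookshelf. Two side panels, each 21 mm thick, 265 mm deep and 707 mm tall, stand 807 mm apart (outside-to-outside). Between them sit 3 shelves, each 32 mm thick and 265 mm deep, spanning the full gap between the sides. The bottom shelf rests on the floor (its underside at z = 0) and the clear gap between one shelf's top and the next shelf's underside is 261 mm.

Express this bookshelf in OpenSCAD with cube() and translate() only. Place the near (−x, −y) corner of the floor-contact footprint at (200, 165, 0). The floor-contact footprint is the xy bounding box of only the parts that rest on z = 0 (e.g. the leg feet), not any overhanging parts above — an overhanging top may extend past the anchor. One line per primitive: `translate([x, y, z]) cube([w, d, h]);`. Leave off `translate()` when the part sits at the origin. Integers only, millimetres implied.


translate([200, 165, 0]) cube([21, 265, 707]);
translate([986, 165, 0]) cube([21, 265, 707]);
translate([221, 165, 0]) cube([765, 265, 32]);
translate([221, 165, 293]) cube([765, 265, 32]);
translate([221, 165, 586]) cube([765, 265, 32]);


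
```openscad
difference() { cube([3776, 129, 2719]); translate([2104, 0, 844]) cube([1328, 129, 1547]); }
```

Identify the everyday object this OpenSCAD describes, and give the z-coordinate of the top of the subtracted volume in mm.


A wall with a window opening. The window head height is 2391 mm.

A wall with a rectangular opening subtracted — a window. Sill at z = 844, opening 1547 mm tall, so the head is at 844 + 1547 = 2391 mm.


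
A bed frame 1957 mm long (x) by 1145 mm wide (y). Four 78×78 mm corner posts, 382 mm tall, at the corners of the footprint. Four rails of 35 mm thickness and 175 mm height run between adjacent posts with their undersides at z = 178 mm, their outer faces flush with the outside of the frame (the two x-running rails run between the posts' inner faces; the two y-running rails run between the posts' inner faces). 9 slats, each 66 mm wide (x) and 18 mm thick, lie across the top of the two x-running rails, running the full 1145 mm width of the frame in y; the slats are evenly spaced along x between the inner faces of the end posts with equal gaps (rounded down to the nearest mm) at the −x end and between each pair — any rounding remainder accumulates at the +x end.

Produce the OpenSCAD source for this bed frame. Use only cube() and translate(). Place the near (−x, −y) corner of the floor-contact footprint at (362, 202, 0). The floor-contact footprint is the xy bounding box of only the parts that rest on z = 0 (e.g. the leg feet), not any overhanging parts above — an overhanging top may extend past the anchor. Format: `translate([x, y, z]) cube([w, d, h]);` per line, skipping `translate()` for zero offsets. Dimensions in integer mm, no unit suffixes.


translate([362, 202, 0]) cube([78, 78, 382]);
translate([362, 1269, 0]) cube([78, 78, 382]);
translate([2241, 202, 0]) cube([78, 78, 382]);
translate([2241, 1269, 0]) cube([78, 78, 382]);
translate([440, 202, 178]) cube([1801, 35, 175]);
translate([440, 1312, 178]) cube([1801, 35, 175]);
translate([362, 280, 178]) cube([35, 989, 175]);
translate([2284, 280, 178]) cube([35, 989, 175]);
translate([560, 202, 353]) cube([66, 1145, 18]);
translate([746, 202, 353]) cube([66, 1145, 18]);
translate([932, 202, 353]) cube([66, 1145, 18]);
translate([1118, 202, 353]) cube([66, 1145, 18]);
translate([1304, 202, 353]) cube([66, 1145, 18]);
translate([1490, 202, 353]) cube([66, 1145, 18]);
translate([1676, 202, 353]) cube([66, 1145, 18]);
translate([1862, 202, 353]) cube([66, 1145, 18]);
translate([2048, 202, 353]) cube([66, 1145, 18]);


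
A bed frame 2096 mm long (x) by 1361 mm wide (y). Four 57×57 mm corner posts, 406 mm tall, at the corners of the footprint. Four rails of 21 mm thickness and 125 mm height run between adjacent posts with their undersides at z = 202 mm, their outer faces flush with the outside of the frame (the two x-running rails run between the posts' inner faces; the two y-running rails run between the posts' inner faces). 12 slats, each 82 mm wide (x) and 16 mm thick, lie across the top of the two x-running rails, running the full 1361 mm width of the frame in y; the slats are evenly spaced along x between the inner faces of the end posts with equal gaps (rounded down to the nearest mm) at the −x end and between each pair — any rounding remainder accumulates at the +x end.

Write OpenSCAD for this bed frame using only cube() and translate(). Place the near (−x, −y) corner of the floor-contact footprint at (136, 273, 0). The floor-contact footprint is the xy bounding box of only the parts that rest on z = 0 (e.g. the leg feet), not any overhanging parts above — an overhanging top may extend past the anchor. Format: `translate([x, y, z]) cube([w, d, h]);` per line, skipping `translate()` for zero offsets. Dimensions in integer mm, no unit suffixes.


translate([136, 273, 0]) cube([57, 57, 406]);
translate([136, 1577, 0]) cube([57, 57, 406]);
translate([2175, 273, 0]) cube([57, 57, 406]);
translate([2175, 1577, 0]) cube([57, 57, 406]);
translate([193, 273, 202]) cube([1982, 21, 125]);
translate([193, 1613, 202]) cube([1982, 21, 125]);
translate([136, 330, 202]) cube([21, 1247, 125]);
translate([2211, 330, 202]) cube([21, 1247, 125]);
translate([269, 273, 327]) cube([82, 1361, 16]);
translate([427, 273, 327]) cube([82, 1361, 16]);
translate([585, 273, 327]) cube([82, 1361, 16]);
translate([743, 273, 327]) cube([82, 1361, 16]);
translate([901, 273, 327]) cube([82, 1361, 16]);
translate([1059, 273, 327]) cube([82, 1361, 16]);
translate([1217, 273, 327]) cube([82, 1361, 16]);
translate([1375, 273, 327]) cube([82, 1361, 16]);
translate([1533, 273, 327]) cube([82, 1361, 16]);
translate([1691, 273, 327]) cube([82, 1361, 16]);
translate([1849, 273, 327]) cube([82, 1361, 16]);
translate([2007, 273, 327]) cube([82, 1361, 16]);


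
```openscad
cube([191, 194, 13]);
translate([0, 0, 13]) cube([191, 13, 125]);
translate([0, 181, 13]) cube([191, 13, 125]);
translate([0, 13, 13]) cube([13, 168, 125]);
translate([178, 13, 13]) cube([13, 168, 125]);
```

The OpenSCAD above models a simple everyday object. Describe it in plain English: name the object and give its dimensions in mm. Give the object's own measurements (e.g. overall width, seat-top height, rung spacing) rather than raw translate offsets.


An open-topped rectangular box: outside dimensions 191×194×138 mm, with a uniform wall and base thickness of 13 mm. The base is a full 191×194 slab on the floor; four walls sit on top of the base. The front and back walls (the −y and +y sides) span the full width; the two side walls fit between them.


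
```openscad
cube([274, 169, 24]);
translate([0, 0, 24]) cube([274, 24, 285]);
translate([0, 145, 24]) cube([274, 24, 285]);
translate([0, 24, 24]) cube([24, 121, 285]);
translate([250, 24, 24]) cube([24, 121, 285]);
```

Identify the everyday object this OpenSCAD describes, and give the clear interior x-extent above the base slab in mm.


An open box. The internal width is 226 mm.

A 274×169 base slab with four walls standing on it — an open box. The base is 274 mm wide and the walls are 24 mm thick, so the internal width is 274 − 2 × 24 = 226 mm.
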